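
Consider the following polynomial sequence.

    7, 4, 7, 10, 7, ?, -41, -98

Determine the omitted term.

Using the first 5 terms:
D1: -3, 3, 3, -3
D2: 6, 0, -6
D3: -6, -6
Constant third difference = -6.
Extend forward: -6 − 6 = -12;  -3 − 12 = -15;  7 − 15 = -8

-8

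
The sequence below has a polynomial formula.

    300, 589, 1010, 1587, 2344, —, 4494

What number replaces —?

3305

Using the first 5 terms:
Δ: 289, 421, 577, 757
Δ²: 132, 156, 180
Δ³: 24, 24
Constant third difference = 24.
Extend forward: 180 + 24 = 204;  757 + 204 = 961;  2344 + 961 = 3305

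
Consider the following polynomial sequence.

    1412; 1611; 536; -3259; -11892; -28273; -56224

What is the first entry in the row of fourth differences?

First differences: 199, -1075, -3795, -8633, -16381, -27951
Second differences: -1274, -2720, -4838, -7748, -11570
Third differences: -1446, -2118, -2910, -3822
Fourth differences: -672, -792, -912
Fifth differences: -120, -120

-672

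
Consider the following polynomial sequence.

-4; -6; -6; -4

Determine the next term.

0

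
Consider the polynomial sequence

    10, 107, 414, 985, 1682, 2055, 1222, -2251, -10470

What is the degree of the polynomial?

First differences: 97, 307, 571, 697, 373, -833, -3473, -8219
Second differences: 210, 264, 126, -324, -1206, -2640, -4746
Third differences: 54, -138, -450, -882, -1434, -2106
Fourth differences: -192, -312, -432, -552, -672
Fifth differences: -120, -120, -120, -120
The fifth differences are constant, so the polynomial has degree 5.

5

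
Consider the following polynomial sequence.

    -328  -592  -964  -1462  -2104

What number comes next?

-2908

First differences: -264, -372, -498, -642
Second differences: -108, -126, -144
Third differences: -18, -18
The third differences are constant (-18).
-144 − 18 = -162;  -642 − 162 = -804;  -2104 − 804 = -2908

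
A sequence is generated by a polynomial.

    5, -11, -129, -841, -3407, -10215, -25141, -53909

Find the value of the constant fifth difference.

-360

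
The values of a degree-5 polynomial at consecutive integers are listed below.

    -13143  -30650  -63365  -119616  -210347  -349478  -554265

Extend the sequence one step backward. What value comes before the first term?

First differences: -17507  -32715  -56251  -90731  -139131  -204787
Second differences: -15208  -23536  -34480  -48400  -65656
Third differences: -8328  -10944  -13920  -17256
Fourth differences: -2616  -2976  -3336
Fifth differences: -360  -360
The fifth differences are constant at -360.
Work back: -2616 + 360 = -2256;  -8328 + 2256 = -6072;  -15208 + 6072 = -9136;  -17507 + 9136 = -8371;  -13143 + 8371 = -4772

-4772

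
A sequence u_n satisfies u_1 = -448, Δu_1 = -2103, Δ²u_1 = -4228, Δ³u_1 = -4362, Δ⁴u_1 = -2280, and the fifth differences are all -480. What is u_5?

-53956

Build the table forward from the leading diagonal:
Fifth differences: -480, -480, -480, -480, -480
Fourth differences: -2280, -2760, -3240, -3720, -4200
Third differences: -4362, -6642, -9402, -12642, -16362
Second differences: -4228, -8590, -15232, -24634, -37276
First differences: -2103, -6331, -14921, -30153, -54787
u: -448, -2551, -8882, -23803, -53956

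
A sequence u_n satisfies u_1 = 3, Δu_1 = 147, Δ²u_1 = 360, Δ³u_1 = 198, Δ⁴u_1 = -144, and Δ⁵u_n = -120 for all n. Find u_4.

Build the table forward from the leading diagonal:
D5: -120  -120  -120  -120
D4: -144  -264  -384  -504
D3: 198  54  -210  -594
D2: 360  558  612  402
D1: 147  507  1065  1677
u: 3  150  657  1722

1722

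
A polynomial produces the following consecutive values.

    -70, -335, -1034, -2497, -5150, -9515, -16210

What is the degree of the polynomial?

D1: -265, -699, -1463, -2653, -4365, -6695
D2: -434, -764, -1190, -1712, -2330
D3: -330, -426, -522, -618
D4: -96, -96, -96
The fourth differences are constant, so the polynomial has degree 4.

4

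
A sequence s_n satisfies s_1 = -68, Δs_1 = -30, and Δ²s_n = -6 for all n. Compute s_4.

-176

Build the table forward from the leading diagonal:
Δ²: -6, -6, -6, -6
Δ: -30, -36, -42, -48
s: -68, -98, -134, -176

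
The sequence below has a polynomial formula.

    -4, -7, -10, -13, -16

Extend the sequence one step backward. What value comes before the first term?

-1

D1: -3, -3, -3, -3
The first differences are constant at -3.
Work back: -4 + 3 = -1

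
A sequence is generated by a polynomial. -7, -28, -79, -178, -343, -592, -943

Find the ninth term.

-2023

-21, -51, -99, -165, -249, -351
-30, -48, -66, -84, -102
-18, -18, -18, -18
The third differences are constant (-18).
-102 − 18 = -120;  -351 − 120 = -471;  -943 − 471 = -1414
-120 − 18 = -138;  -471 − 138 = -609;  -1414 − 609 = -2023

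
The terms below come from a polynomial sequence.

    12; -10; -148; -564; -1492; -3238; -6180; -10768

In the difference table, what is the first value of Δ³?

D1: -22, -138, -416, -928, -1746, -2942, -4588
D2: -116, -278, -512, -818, -1196, -1646
D3: -162, -234, -306, -378, -450
D4: -72, -72, -72, -72

-162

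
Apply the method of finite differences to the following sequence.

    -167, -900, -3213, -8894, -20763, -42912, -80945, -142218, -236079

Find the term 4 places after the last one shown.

First differences: -733  -2313  -5681  -11869  -22149  -38033  -61273  -93861
Second differences: -1580  -3368  -6188  -10280  -15884  -23240  -32588
Third differences: -1788  -2820  -4092  -5604  -7356  -9348
Fourth differences: -1032  -1272  -1512  -1752  -1992
Fifth differences: -240  -240  -240  -240
Fifth differences constant at -240.
-1992 − 240 = -2232;  -9348 − 2232 = -11580;  -32588 − 11580 = -44168;  -93861 − 44168 = -138029;  -236079 − 138029 = -374108
-2232 − 240 = -2472;  -11580 − 2472 = -14052;  -44168 − 14052 = -58220;  -138029 − 58220 = -196249;  -374108 − 196249 = -570357
-2472 − 240 = -2712;  -14052 − 2712 = -16764;  -58220 − 16764 = -74984;  -196249 − 74984 = -271233;  -570357 − 271233 = -841590
-2712 − 240 = -2952;  -16764 − 2952 = -19716;  -74984 − 19716 = -94700;  -271233 − 94700 = -365933;  -841590 − 365933 = -1207523

-1207523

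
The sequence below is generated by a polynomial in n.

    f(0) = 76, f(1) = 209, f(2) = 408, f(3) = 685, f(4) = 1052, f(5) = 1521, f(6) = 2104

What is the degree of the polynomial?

3

D1: 133, 199, 277, 367, 469, 583
D2: 66, 78, 90, 102, 114
D3: 12, 12, 12, 12
The third differences are constant, so the polynomial has degree 3.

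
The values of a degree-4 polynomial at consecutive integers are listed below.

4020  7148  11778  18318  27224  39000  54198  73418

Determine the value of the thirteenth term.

254208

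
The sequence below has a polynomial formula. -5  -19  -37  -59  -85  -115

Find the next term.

D1: -14 , -18 , -22 , -26 , -30
D2: -4 , -4 , -4 , -4
The second differences are constant (-4).
-30 − 4 = -34;  -115 − 34 = -149

-149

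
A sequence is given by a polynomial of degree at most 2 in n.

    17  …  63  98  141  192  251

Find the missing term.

36

Using the last 5 terms:
First differences: 35  43  51  59
Second differences: 8  8  8
Constant second difference = 8.
Extend backward: 35 − 8 = 27;  63 − 27 = 36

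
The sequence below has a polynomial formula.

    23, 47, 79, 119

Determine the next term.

Δ: 24 , 32 , 40
Δ²: 8 , 8
Second differences constant at 8.
40 + 8 = 48;  119 + 48 = 167

167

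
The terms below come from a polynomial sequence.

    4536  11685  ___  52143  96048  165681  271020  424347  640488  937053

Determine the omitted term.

Using the last 7 terms:
First differences: 43905, 69633, 105339, 153327, 216141, 296565
Second differences: 25728, 35706, 47988, 62814, 80424
Third differences: 9978, 12282, 14826, 17610
Fourth differences: 2304, 2544, 2784
Fifth differences: 240, 240
Constant fifth difference = 240.
Extend backward: 2304 − 240 = 2064;  9978 − 2064 = 7914;  25728 − 7914 = 17814;  43905 − 17814 = 26091;  52143 − 26091 = 26052

26052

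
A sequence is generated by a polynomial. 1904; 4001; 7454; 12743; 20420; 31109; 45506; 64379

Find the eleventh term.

156614

D1: 2097, 3453, 5289, 7677, 10689, 14397, 18873
D2: 1356, 1836, 2388, 3012, 3708, 4476
D3: 480, 552, 624, 696, 768
D4: 72, 72, 72, 72
The fourth differences are constant (72).
768 + 72 = 840;  4476 + 840 = 5316;  18873 + 5316 = 24189;  64379 + 24189 = 88568
840 + 72 = 912;  5316 + 912 = 6228;  24189 + 6228 = 30417;  88568 + 30417 = 118985
912 + 72 = 984;  6228 + 984 = 7212;  30417 + 7212 = 37629;  118985 + 37629 = 156614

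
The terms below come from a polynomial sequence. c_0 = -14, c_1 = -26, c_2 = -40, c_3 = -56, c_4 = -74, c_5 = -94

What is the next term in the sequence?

D1: -12, -14, -16, -18, -20
D2: -2, -2, -2, -2
Second differences constant at -2.
-20 − 2 = -22;  -94 − 22 = -116

-116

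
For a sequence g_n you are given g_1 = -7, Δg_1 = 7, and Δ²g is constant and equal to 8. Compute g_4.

38

Build the table forward from the leading diagonal:
Second differences: 8  8  8  8
First differences: 7  15  23  31
g: -7  0  15  38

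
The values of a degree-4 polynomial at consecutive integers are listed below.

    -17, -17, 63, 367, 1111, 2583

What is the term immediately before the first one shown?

0, 80, 304, 744, 1472
80, 224, 440, 728
144, 216, 288
72, 72
The fourth differences are constant at 72.
Work back: 144 − 72 = 72;  80 − 72 = 8;  0 − 8 = -8;  -17 + 8 = -9

-9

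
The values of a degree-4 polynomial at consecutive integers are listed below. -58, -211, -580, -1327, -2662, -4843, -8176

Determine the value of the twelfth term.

-56191

-153  -369  -747  -1335  -2181  -3333
-216  -378  -588  -846  -1152
-162  -210  -258  -306
-48  -48  -48
The fourth differences are constant (-48).
-306 − 48 = -354;  -1152 − 354 = -1506;  -3333 − 1506 = -4839;  -8176 − 4839 = -13015
-354 − 48 = -402;  -1506 − 402 = -1908;  -4839 − 1908 = -6747;  -13015 − 6747 = -19762
-402 − 48 = -450;  -1908 − 450 = -2358;  -6747 − 2358 = -9105;  -19762 − 9105 = -28867
-450 − 48 = -498;  -2358 − 498 = -2856;  -9105 − 2856 = -11961;  -28867 − 11961 = -40828
-498 − 48 = -546;  -2856 − 546 = -3402;  -11961 − 3402 = -15363;  -40828 − 15363 = -56191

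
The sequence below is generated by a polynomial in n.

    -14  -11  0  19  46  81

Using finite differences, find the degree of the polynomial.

Δ: 3, 11, 19, 27, 35
Δ²: 8, 8, 8, 8
The second differences are constant, so the polynomial has degree 2.

2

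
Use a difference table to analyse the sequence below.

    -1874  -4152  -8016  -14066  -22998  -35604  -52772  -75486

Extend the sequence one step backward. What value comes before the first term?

-678

Δ: -2278, -3864, -6050, -8932, -12606, -17168, -22714
Δ²: -1586, -2186, -2882, -3674, -4562, -5546
Δ³: -600, -696, -792, -888, -984
Δ⁴: -96, -96, -96, -96
The fourth differences are constant at -96.
Work back: -600 + 96 = -504;  -1586 + 504 = -1082;  -2278 + 1082 = -1196;  -1874 + 1196 = -678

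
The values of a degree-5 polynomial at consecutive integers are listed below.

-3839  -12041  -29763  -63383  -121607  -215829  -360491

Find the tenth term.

-1294817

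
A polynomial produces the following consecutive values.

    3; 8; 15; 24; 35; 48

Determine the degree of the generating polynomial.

2

Δ: 5, 7, 9, 11, 13
Δ²: 2, 2, 2, 2
The second differences are constant, so the polynomial has degree 2.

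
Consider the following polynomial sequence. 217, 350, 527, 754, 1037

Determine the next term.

1382

133, 177, 227, 283
44, 50, 56
6, 6
The third differences are constant (6).
56 + 6 = 62;  283 + 62 = 345;  1037 + 345 = 1382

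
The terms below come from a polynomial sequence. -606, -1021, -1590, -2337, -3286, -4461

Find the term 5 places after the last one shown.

-415  -569  -747  -949  -1175
-154  -178  -202  -226
-24  -24  -24
The third differences are constant (-24).
-226 − 24 = -250;  -1175 − 250 = -1425;  -4461 − 1425 = -5886
-250 − 24 = -274;  -1425 − 274 = -1699;  -5886 − 1699 = -7585
-274 − 24 = -298;  -1699 − 298 = -1997;  -7585 − 1997 = -9582
-298 − 24 = -322;  -1997 − 322 = -2319;  -9582 − 2319 = -11901
-322 − 24 = -346;  -2319 − 346 = -2665;  -11901 − 2665 = -14566

-14566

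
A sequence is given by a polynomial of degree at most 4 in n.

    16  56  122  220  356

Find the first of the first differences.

40

First differences: 40, 66, 98, 136
Second differences: 26, 32, 38
Third differences: 6, 6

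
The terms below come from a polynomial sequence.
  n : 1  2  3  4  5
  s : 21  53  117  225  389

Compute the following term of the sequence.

621

Δ: 32, 64, 108, 164
Δ²: 32, 44, 56
Δ³: 12, 12
The third differences are constant (12).
56 + 12 = 68;  164 + 68 = 232;  389 + 232 = 621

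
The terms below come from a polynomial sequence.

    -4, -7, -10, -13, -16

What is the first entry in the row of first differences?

-3

First differences: -3, -3, -3, -3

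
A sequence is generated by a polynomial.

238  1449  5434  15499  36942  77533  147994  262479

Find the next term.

439054

D1: 1211, 3985, 10065, 21443, 40591, 70461, 114485
D2: 2774, 6080, 11378, 19148, 29870, 44024
D3: 3306, 5298, 7770, 10722, 14154
D4: 1992, 2472, 2952, 3432
D5: 480, 480, 480
Constant fifth difference = 480, so extend:
3432 + 480 = 3912;  14154 + 3912 = 18066;  44024 + 18066 = 62090;  114485 + 62090 = 176575;  262479 + 176575 = 439054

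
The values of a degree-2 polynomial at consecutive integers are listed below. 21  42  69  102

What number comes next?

141

D1: 21  27  33
D2: 6  6
Second differences constant at 6.
33 + 6 = 39;  102 + 39 = 141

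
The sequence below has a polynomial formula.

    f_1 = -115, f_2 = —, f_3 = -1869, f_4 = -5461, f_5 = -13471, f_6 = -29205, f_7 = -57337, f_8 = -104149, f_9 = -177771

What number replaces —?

-517

Using the last 7 terms:
D1: -3592, -8010, -15734, -28132, -46812, -73622
D2: -4418, -7724, -12398, -18680, -26810
D3: -3306, -4674, -6282, -8130
D4: -1368, -1608, -1848
D5: -240, -240
Constant fifth difference = -240.
Extend backward: -1368 + 240 = -1128;  -3306 + 1128 = -2178;  -4418 + 2178 = -2240;  -3592 + 2240 = -1352;  -1869 + 1352 = -517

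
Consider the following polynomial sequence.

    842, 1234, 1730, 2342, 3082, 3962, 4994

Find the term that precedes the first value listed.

Δ: 392  496  612  740  880  1032
Δ²: 104  116  128  140  152
Δ³: 12  12  12  12
The third differences are constant at 12.
Work back: 104 − 12 = 92;  392 − 92 = 300;  842 − 300 = 542

542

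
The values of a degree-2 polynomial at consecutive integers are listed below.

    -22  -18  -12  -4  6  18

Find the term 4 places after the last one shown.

First differences: 4 , 6 , 8 , 10 , 12
Second differences: 2 , 2 , 2 , 2
Constant second difference = 2, so extend:
12 + 2 = 14;  18 + 14 = 32
14 + 2 = 16;  32 + 16 = 48
16 + 2 = 18;  48 + 18 = 66
18 + 2 = 20;  66 + 20 = 86

86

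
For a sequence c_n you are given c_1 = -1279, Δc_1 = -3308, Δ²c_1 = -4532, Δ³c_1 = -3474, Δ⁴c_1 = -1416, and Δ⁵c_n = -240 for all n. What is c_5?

-57015

Build the table forward from the leading diagonal:
Δ⁵: -240  -240  -240  -240  -240
Δ⁴: -1416  -1656  -1896  -2136  -2376
Δ³: -3474  -4890  -6546  -8442  -10578
Δ²: -4532  -8006  -12896  -19442  -27884
Δ: -3308  -7840  -15846  -28742  -48184
c: -1279  -4587  -12427  -28273  -57015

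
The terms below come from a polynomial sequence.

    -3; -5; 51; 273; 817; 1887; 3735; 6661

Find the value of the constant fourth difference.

48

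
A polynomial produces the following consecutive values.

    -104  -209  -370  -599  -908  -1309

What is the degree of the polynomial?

3

Δ: -105, -161, -229, -309, -401
Δ²: -56, -68, -80, -92
Δ³: -12, -12, -12
The third differences are constant, so the polynomial has degree 3.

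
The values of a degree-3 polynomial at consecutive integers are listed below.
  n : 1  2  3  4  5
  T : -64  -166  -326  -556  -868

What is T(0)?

-8

D1: -102, -160, -230, -312
D2: -58, -70, -82
D3: -12, -12
The third differences are constant at -12.
Work back: -58 + 12 = -46;  -102 + 46 = -56;  -64 + 56 = -8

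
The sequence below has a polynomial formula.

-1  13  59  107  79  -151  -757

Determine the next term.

-1961

First differences: 14  46  48  -28  -230  -606
Second differences: 32  2  -76  -202  -376
Third differences: -30  -78  -126  -174
Fourth differences: -48  -48  -48
Fourth differences constant at -48.
-174 − 48 = -222;  -376 − 222 = -598;  -606 − 598 = -1204;  -757 − 1204 = -1961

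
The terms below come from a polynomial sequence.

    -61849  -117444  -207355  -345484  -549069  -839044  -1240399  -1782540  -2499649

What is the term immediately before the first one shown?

-29644

First differences: -55595  -89911  -138129  -203585  -289975  -401355  -542141  -717109
Second differences: -34316  -48218  -65456  -86390  -111380  -140786  -174968
Third differences: -13902  -17238  -20934  -24990  -29406  -34182
Fourth differences: -3336  -3696  -4056  -4416  -4776
Fifth differences: -360  -360  -360  -360
The fifth differences are constant at -360.
Work back: -3336 + 360 = -2976;  -13902 + 2976 = -10926;  -34316 + 10926 = -23390;  -55595 + 23390 = -32205;  -61849 + 32205 = -29644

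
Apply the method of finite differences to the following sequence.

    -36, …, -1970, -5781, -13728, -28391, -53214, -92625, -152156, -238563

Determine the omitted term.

-459

Using the last 8 terms:
-3811, -7947, -14663, -24823, -39411, -59531, -86407
-4136, -6716, -10160, -14588, -20120, -26876
-2580, -3444, -4428, -5532, -6756
-864, -984, -1104, -1224
-120, -120, -120
Constant fifth difference = -120.
Extend backward: -864 + 120 = -744;  -2580 + 744 = -1836;  -4136 + 1836 = -2300;  -3811 + 2300 = -1511;  -1970 + 1511 = -459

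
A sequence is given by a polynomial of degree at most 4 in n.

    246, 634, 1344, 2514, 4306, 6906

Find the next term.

10524

388  710  1170  1792  2600
322  460  622  808
138  162  186
24  24
Fourth differences constant at 24.
186 + 24 = 210;  808 + 210 = 1018;  2600 + 1018 = 3618;  6906 + 3618 = 10524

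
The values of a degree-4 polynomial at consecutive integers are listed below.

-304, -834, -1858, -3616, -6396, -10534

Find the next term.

-16414

First differences: -530 , -1024 , -1758 , -2780 , -4138
Second differences: -494 , -734 , -1022 , -1358
Third differences: -240 , -288 , -336
Fourth differences: -48 , -48
The fourth differences are constant (-48).
-336 − 48 = -384;  -1358 − 384 = -1742;  -4138 − 1742 = -5880;  -10534 − 5880 = -16414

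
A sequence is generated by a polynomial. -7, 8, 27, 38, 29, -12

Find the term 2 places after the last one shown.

-238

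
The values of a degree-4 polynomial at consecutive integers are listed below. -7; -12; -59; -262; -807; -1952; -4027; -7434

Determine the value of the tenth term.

-20212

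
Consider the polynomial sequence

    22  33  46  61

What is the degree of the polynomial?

11, 13, 15
2, 2
The second differences are constant, so the polynomial has degree 2.

2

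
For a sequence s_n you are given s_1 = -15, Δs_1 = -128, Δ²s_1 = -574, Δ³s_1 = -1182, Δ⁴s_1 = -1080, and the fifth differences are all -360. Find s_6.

Build the table forward from the leading diagonal:
D5: -360, -360, -360, -360, -360, -360
D4: -1080, -1440, -1800, -2160, -2520, -2880
D3: -1182, -2262, -3702, -5502, -7662, -10182
D2: -574, -1756, -4018, -7720, -13222, -20884
D1: -128, -702, -2458, -6476, -14196, -27418
s: -15, -143, -845, -3303, -9779, -23975

-23975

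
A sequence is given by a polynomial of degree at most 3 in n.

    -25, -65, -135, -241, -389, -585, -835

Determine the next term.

-1145

Δ: -40 , -70 , -106 , -148 , -196 , -250
Δ²: -30 , -36 , -42 , -48 , -54
Δ³: -6 , -6 , -6 , -6
Constant third difference = -6, so extend:
-54 − 6 = -60;  -250 − 60 = -310;  -835 − 310 = -1145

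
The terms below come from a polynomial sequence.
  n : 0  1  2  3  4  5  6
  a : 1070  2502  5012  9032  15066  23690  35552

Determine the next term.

51372

First differences: 1432, 2510, 4020, 6034, 8624, 11862
Second differences: 1078, 1510, 2014, 2590, 3238
Third differences: 432, 504, 576, 648
Fourth differences: 72, 72, 72
The fourth differences are constant (72).
648 + 72 = 720;  3238 + 720 = 3958;  11862 + 3958 = 15820;  35552 + 15820 = 51372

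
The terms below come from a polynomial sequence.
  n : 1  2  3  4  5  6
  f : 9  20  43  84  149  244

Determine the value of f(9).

769

Δ: 11, 23, 41, 65, 95
Δ²: 12, 18, 24, 30
Δ³: 6, 6, 6
The third differences are constant (6).
30 + 6 = 36;  95 + 36 = 131;  244 + 131 = 375
36 + 6 = 42;  131 + 42 = 173;  375 + 173 = 548
42 + 6 = 48;  173 + 48 = 221;  548 + 221 = 769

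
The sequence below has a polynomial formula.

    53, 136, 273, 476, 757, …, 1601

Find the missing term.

Using the first 5 terms:
D1: 83  137  203  281
D2: 54  66  78
D3: 12  12
Constant third difference = 12.
Extend forward: 78 + 12 = 90;  281 + 90 = 371;  757 + 371 = 1128

1128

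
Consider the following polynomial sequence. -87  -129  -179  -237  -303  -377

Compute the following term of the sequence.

First differences: -42, -50, -58, -66, -74
Second differences: -8, -8, -8, -8
Second differences constant at -8.
-74 − 8 = -82;  -377 − 82 = -459

-459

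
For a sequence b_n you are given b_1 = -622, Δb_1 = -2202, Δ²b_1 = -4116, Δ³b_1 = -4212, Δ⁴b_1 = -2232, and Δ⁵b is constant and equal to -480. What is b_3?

-9142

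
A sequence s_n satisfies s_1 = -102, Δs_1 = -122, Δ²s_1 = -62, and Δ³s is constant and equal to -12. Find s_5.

-1010

Build the table forward from the leading diagonal:
D3: -12  -12  -12  -12  -12
D2: -62  -74  -86  -98  -110
D1: -122  -184  -258  -344  -442
s: -102  -224  -408  -666  -1010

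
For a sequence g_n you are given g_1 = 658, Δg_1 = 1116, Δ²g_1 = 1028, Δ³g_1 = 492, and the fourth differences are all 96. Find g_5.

Build the table forward from the leading diagonal:
Fourth differences: 96  96  96  96  96
Third differences: 492  588  684  780  876
Second differences: 1028  1520  2108  2792  3572
First differences: 1116  2144  3664  5772  8564
g: 658  1774  3918  7582  13354

13354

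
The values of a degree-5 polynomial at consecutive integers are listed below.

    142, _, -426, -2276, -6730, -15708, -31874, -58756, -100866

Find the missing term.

Using the last 7 terms:
First differences: -1850, -4454, -8978, -16166, -26882, -42110
Second differences: -2604, -4524, -7188, -10716, -15228
Third differences: -1920, -2664, -3528, -4512
Fourth differences: -744, -864, -984
Fifth differences: -120, -120
Constant fifth difference = -120.
Extend backward: -744 + 120 = -624;  -1920 + 624 = -1296;  -2604 + 1296 = -1308;  -1850 + 1308 = -542;  -426 + 542 = 116

116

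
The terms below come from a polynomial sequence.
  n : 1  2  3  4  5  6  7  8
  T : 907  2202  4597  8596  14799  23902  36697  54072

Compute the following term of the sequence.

First differences: 1295  2395  3999  6203  9103  12795  17375
Second differences: 1100  1604  2204  2900  3692  4580
Third differences: 504  600  696  792  888
Fourth differences: 96  96  96  96
Fourth differences constant at 96.
888 + 96 = 984;  4580 + 984 = 5564;  17375 + 5564 = 22939;  54072 + 22939 = 77011

77011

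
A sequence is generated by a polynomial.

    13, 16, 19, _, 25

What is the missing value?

22

Using the first 3 terms:
D1: 3, 3
Constant first difference = 3.
Extend forward: 19 + 3 = 22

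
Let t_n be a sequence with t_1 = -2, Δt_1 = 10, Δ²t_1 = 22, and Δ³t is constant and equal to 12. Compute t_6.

388

Build the table forward from the leading diagonal:
D3: 12, 12, 12, 12, 12, 12
D2: 22, 34, 46, 58, 70, 82
D1: 10, 32, 66, 112, 170, 240
t: -2, 8, 40, 106, 218, 388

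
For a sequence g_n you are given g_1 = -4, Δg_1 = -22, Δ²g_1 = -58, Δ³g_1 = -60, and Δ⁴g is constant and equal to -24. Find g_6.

-1414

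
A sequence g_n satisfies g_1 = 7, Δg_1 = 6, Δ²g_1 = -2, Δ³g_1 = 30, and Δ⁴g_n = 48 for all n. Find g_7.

Build the table forward from the leading diagonal:
Fourth differences: 48, 48, 48, 48, 48, 48, 48
Third differences: 30, 78, 126, 174, 222, 270, 318
Second differences: -2, 28, 106, 232, 406, 628, 898
First differences: 6, 4, 32, 138, 370, 776, 1404
g: 7, 13, 17, 49, 187, 557, 1333

1333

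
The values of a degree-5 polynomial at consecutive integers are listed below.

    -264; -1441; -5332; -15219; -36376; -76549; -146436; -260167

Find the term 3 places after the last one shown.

-1067284

D1: -1177, -3891, -9887, -21157, -40173, -69887, -113731
D2: -2714, -5996, -11270, -19016, -29714, -43844
D3: -3282, -5274, -7746, -10698, -14130
D4: -1992, -2472, -2952, -3432
D5: -480, -480, -480
Constant fifth difference = -480, so extend:
-3432 − 480 = -3912;  -14130 − 3912 = -18042;  -43844 − 18042 = -61886;  -113731 − 61886 = -175617;  -260167 − 175617 = -435784
-3912 − 480 = -4392;  -18042 − 4392 = -22434;  -61886 − 22434 = -84320;  -175617 − 84320 = -259937;  -435784 − 259937 = -695721
-4392 − 480 = -4872;  -22434 − 4872 = -27306;  -84320 − 27306 = -111626;  -259937 − 111626 = -371563;  -695721 − 371563 = -1067284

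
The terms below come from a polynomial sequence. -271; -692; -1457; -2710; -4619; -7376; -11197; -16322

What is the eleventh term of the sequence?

-42281

-421, -765, -1253, -1909, -2757, -3821, -5125
-344, -488, -656, -848, -1064, -1304
-144, -168, -192, -216, -240
-24, -24, -24, -24
Constant fourth difference = -24, so extend:
-240 − 24 = -264;  -1304 − 264 = -1568;  -5125 − 1568 = -6693;  -16322 − 6693 = -23015
-264 − 24 = -288;  -1568 − 288 = -1856;  -6693 − 1856 = -8549;  -23015 − 8549 = -31564
-288 − 24 = -312;  -1856 − 312 = -2168;  -8549 − 2168 = -10717;  -31564 − 10717 = -42281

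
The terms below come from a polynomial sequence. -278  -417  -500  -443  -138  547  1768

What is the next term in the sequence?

3705

Δ: -139  -83  57  305  685  1221
Δ²: 56  140  248  380  536
Δ³: 84  108  132  156
Δ⁴: 24  24  24
Fourth differences constant at 24.
156 + 24 = 180;  536 + 180 = 716;  1221 + 716 = 1937;  1768 + 1937 = 3705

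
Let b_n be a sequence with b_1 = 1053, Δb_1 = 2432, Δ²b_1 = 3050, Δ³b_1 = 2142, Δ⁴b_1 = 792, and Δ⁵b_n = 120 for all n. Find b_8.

Build the table forward from the leading diagonal:
Δ⁵: 120  120  120  120  120  120  120  120
Δ⁴: 792  912  1032  1152  1272  1392  1512  1632
Δ³: 2142  2934  3846  4878  6030  7302  8694  10206
Δ²: 3050  5192  8126  11972  16850  22880  30182  38876
Δ: 2432  5482  10674  18800  30772  47622  70502  100684
b: 1053  3485  8967  19641  38441  69213  116835  187337

187337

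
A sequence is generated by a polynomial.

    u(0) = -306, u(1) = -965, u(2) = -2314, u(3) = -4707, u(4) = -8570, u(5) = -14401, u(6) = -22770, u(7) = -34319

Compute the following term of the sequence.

First differences: -659, -1349, -2393, -3863, -5831, -8369, -11549
Second differences: -690, -1044, -1470, -1968, -2538, -3180
Third differences: -354, -426, -498, -570, -642
Fourth differences: -72, -72, -72, -72
Constant fourth difference = -72, so extend:
-642 − 72 = -714;  -3180 − 714 = -3894;  -11549 − 3894 = -15443;  -34319 − 15443 = -49762

-49762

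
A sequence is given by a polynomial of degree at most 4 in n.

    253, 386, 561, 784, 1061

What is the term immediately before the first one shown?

156

Δ: 133  175  223  277
Δ²: 42  48  54
Δ³: 6  6
The third differences are constant at 6.
Work back: 42 − 6 = 36;  133 − 36 = 97;  253 − 97 = 156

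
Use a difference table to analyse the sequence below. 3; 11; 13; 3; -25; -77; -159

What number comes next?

8  2  -10  -28  -52  -82
-6  -12  -18  -24  -30
-6  -6  -6  -6
The third differences are constant (-6).
-30 − 6 = -36;  -82 − 36 = -118;  -159 − 118 = -277

-277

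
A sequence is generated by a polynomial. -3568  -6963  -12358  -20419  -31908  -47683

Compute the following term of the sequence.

-68698

First differences: -3395, -5395, -8061, -11489, -15775
Second differences: -2000, -2666, -3428, -4286
Third differences: -666, -762, -858
Fourth differences: -96, -96
The fourth differences are constant (-96).
-858 − 96 = -954;  -4286 − 954 = -5240;  -15775 − 5240 = -21015;  -47683 − 21015 = -68698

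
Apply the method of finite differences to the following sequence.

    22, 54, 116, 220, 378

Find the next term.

602

Δ: 32, 62, 104, 158
Δ²: 30, 42, 54
Δ³: 12, 12
The third differences are constant (12).
54 + 12 = 66;  158 + 66 = 224;  378 + 224 = 602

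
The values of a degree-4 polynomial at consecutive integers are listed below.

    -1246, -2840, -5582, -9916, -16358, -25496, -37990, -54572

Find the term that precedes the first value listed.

-428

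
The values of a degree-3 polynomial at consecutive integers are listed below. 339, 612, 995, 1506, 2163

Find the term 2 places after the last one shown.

3987

Δ: 273  383  511  657
Δ²: 110  128  146
Δ³: 18  18
The third differences are constant (18).
146 + 18 = 164;  657 + 164 = 821;  2163 + 821 = 2984
164 + 18 = 182;  821 + 182 = 1003;  2984 + 1003 = 3987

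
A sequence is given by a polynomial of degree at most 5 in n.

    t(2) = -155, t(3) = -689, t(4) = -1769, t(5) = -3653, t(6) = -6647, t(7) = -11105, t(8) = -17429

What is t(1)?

-534, -1080, -1884, -2994, -4458, -6324
-546, -804, -1110, -1464, -1866
-258, -306, -354, -402
-48, -48, -48
The fourth differences are constant at -48.
Work back: -258 + 48 = -210;  -546 + 210 = -336;  -534 + 336 = -198;  -155 + 198 = 43

43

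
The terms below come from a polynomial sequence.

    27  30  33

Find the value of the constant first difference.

3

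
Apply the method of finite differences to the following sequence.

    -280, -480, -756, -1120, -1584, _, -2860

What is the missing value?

-2160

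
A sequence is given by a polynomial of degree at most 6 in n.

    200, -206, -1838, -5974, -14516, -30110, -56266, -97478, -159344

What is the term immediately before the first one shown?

154

D1: -406, -1632, -4136, -8542, -15594, -26156, -41212, -61866
D2: -1226, -2504, -4406, -7052, -10562, -15056, -20654
D3: -1278, -1902, -2646, -3510, -4494, -5598
D4: -624, -744, -864, -984, -1104
D5: -120, -120, -120, -120
The fifth differences are constant at -120.
Work back: -624 + 120 = -504;  -1278 + 504 = -774;  -1226 + 774 = -452;  -406 + 452 = 46;  200 − 46 = 154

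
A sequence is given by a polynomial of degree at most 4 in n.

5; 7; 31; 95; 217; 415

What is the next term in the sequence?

707

D1: 2, 24, 64, 122, 198
D2: 22, 40, 58, 76
D3: 18, 18, 18
Constant third difference = 18, so extend:
76 + 18 = 94;  198 + 94 = 292;  415 + 292 = 707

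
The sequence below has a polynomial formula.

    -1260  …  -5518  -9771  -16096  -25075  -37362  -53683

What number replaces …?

-2827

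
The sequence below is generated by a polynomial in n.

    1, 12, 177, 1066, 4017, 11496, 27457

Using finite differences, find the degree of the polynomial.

D1: 11, 165, 889, 2951, 7479, 15961
D2: 154, 724, 2062, 4528, 8482
D3: 570, 1338, 2466, 3954
D4: 768, 1128, 1488
D5: 360, 360
The fifth differences are constant, so the polynomial has degree 5.

5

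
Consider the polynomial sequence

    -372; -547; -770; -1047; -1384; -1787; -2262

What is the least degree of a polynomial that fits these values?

Δ: -175, -223, -277, -337, -403, -475
Δ²: -48, -54, -60, -66, -72
Δ³: -6, -6, -6, -6
The third differences are constant, so the polynomial has degree 3.

3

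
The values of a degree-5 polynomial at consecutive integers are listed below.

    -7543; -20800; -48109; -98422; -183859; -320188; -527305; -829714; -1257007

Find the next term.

-1844344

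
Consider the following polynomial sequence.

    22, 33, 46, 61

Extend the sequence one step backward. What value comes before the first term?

13

Δ: 11  13  15
Δ²: 2  2
The second differences are constant at 2.
Work back: 11 − 2 = 9;  22 − 9 = 13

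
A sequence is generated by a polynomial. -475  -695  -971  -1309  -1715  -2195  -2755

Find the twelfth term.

-6965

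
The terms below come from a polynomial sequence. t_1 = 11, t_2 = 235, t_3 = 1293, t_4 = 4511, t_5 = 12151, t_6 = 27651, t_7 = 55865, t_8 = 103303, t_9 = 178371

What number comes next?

D1: 224  1058  3218  7640  15500  28214  47438  75068
D2: 834  2160  4422  7860  12714  19224  27630
D3: 1326  2262  3438  4854  6510  8406
D4: 936  1176  1416  1656  1896
D5: 240  240  240  240
The fifth differences are constant (240).
1896 + 240 = 2136;  8406 + 2136 = 10542;  27630 + 10542 = 38172;  75068 + 38172 = 113240;  178371 + 113240 = 291611

291611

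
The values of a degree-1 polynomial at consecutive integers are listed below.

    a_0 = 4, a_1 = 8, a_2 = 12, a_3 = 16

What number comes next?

20

First differences: 4  4  4
The first differences are constant (4).
16 + 4 = 20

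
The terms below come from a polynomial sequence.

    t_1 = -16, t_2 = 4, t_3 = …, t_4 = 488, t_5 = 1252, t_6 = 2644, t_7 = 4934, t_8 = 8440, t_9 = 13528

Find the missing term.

130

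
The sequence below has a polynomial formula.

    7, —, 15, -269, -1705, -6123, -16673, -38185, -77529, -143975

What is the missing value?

17

Using the last 8 terms:
-284  -1436  -4418  -10550  -21512  -39344  -66446
-1152  -2982  -6132  -10962  -17832  -27102
-1830  -3150  -4830  -6870  -9270
-1320  -1680  -2040  -2400
-360  -360  -360
Constant fifth difference = -360.
Extend backward: -1320 + 360 = -960;  -1830 + 960 = -870;  -1152 + 870 = -282;  -284 + 282 = -2;  15 + 2 = 17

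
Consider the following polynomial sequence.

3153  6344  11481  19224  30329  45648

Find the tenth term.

169464

D1: 3191, 5137, 7743, 11105, 15319
D2: 1946, 2606, 3362, 4214
D3: 660, 756, 852
D4: 96, 96
The fourth differences are constant (96).
852 + 96 = 948;  4214 + 948 = 5162;  15319 + 5162 = 20481;  45648 + 20481 = 66129
948 + 96 = 1044;  5162 + 1044 = 6206;  20481 + 6206 = 26687;  66129 + 26687 = 92816
1044 + 96 = 1140;  6206 + 1140 = 7346;  26687 + 7346 = 34033;  92816 + 34033 = 126849
1140 + 96 = 1236;  7346 + 1236 = 8582;  34033 + 8582 = 42615;  126849 + 42615 = 169464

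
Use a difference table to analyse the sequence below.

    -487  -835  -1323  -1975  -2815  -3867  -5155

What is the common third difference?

D1: -348, -488, -652, -840, -1052, -1288
D2: -140, -164, -188, -212, -236
D3: -24, -24, -24, -24

-24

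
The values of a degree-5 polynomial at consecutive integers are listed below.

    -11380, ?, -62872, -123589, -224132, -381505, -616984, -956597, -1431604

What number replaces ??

-28769

Using the last 7 terms:
-60717  -100543  -157373  -235479  -339613  -475007
-39826  -56830  -78106  -104134  -135394
-17004  -21276  -26028  -31260
-4272  -4752  -5232
-480  -480
Constant fifth difference = -480.
Extend backward: -4272 + 480 = -3792;  -17004 + 3792 = -13212;  -39826 + 13212 = -26614;  -60717 + 26614 = -34103;  -62872 + 34103 = -28769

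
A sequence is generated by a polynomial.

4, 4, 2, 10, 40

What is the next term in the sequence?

104

First differences: 0  -2  8  30
Second differences: -2  10  22
Third differences: 12  12
Constant third difference = 12, so extend:
22 + 12 = 34;  30 + 34 = 64;  40 + 64 = 104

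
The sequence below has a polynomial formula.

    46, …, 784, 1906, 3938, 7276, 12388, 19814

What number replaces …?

Using the last 6 terms:
1122, 2032, 3338, 5112, 7426
910, 1306, 1774, 2314
396, 468, 540
72, 72
Constant fourth difference = 72.
Extend backward: 396 − 72 = 324;  910 − 324 = 586;  1122 − 586 = 536;  784 − 536 = 248

248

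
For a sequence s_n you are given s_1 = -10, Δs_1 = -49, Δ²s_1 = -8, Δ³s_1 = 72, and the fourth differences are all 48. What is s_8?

3679

Build the table forward from the leading diagonal:
D4: 48, 48, 48, 48, 48, 48, 48, 48
D3: 72, 120, 168, 216, 264, 312, 360, 408
D2: -8, 64, 184, 352, 568, 832, 1144, 1504
D1: -49, -57, 7, 191, 543, 1111, 1943, 3087
s: -10, -59, -116, -109, 82, 625, 1736, 3679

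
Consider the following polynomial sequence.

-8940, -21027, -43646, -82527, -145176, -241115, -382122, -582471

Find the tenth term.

-1232211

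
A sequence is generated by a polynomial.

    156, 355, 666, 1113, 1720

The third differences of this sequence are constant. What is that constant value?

Δ: 199, 311, 447, 607
Δ²: 112, 136, 160
Δ³: 24, 24

24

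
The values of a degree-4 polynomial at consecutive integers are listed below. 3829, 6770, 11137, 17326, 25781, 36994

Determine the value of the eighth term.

2941, 4367, 6189, 8455, 11213
1426, 1822, 2266, 2758
396, 444, 492
48, 48
Fourth differences constant at 48.
492 + 48 = 540;  2758 + 540 = 3298;  11213 + 3298 = 14511;  36994 + 14511 = 51505
540 + 48 = 588;  3298 + 588 = 3886;  14511 + 3886 = 18397;  51505 + 18397 = 69902

69902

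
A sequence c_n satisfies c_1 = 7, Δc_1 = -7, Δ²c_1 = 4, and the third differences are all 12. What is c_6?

132

Build the table forward from the leading diagonal:
D3: 12  12  12  12  12  12
D2: 4  16  28  40  52  64
D1: -7  -3  13  41  81  133
c: 7  0  -3  10  51  132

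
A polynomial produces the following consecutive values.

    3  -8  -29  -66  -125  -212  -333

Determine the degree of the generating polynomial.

D1: -11, -21, -37, -59, -87, -121
D2: -10, -16, -22, -28, -34
D3: -6, -6, -6, -6
The third differences are constant, so the polynomial has degree 3.

3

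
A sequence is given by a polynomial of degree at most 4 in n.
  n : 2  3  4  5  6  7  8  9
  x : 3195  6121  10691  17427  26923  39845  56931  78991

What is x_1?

2926, 4570, 6736, 9496, 12922, 17086, 22060
1644, 2166, 2760, 3426, 4164, 4974
522, 594, 666, 738, 810
72, 72, 72, 72
The fourth differences are constant at 72.
Work back: 522 − 72 = 450;  1644 − 450 = 1194;  2926 − 1194 = 1732;  3195 − 1732 = 1463

1463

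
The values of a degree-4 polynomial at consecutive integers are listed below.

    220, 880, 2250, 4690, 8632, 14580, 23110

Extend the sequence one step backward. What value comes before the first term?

-18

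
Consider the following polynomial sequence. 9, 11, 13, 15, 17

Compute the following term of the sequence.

19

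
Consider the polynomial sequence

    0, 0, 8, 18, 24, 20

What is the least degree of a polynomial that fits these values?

3

D1: 0, 8, 10, 6, -4
D2: 8, 2, -4, -10
D3: -6, -6, -6
The third differences are constant, so the polynomial has degree 3.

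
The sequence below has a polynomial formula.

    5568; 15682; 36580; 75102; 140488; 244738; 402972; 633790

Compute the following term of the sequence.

First differences: 10114  20898  38522  65386  104250  158234  230818
Second differences: 10784  17624  26864  38864  53984  72584
Third differences: 6840  9240  12000  15120  18600
Fourth differences: 2400  2760  3120  3480
Fifth differences: 360  360  360
Fifth differences constant at 360.
3480 + 360 = 3840;  18600 + 3840 = 22440;  72584 + 22440 = 95024;  230818 + 95024 = 325842;  633790 + 325842 = 959632

959632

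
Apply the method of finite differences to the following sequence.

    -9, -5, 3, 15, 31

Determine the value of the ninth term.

135

First differences: 4 , 8 , 12 , 16
Second differences: 4 , 4 , 4
Constant second difference = 4, so extend:
16 + 4 = 20;  31 + 20 = 51
20 + 4 = 24;  51 + 24 = 75
24 + 4 = 28;  75 + 28 = 103
28 + 4 = 32;  103 + 32 = 135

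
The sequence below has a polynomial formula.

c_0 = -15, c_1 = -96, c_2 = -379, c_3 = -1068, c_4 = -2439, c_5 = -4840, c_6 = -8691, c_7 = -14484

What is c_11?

D1: -81, -283, -689, -1371, -2401, -3851, -5793
D2: -202, -406, -682, -1030, -1450, -1942
D3: -204, -276, -348, -420, -492
D4: -72, -72, -72, -72
Fourth differences constant at -72.
-492 − 72 = -564;  -1942 − 564 = -2506;  -5793 − 2506 = -8299;  -14484 − 8299 = -22783
-564 − 72 = -636;  -2506 − 636 = -3142;  -8299 − 3142 = -11441;  -22783 − 11441 = -34224
-636 − 72 = -708;  -3142 − 708 = -3850;  -11441 − 3850 = -15291;  -34224 − 15291 = -49515
-708 − 72 = -780;  -3850 − 780 = -4630;  -15291 − 4630 = -19921;  -49515 − 19921 = -69436

-69436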